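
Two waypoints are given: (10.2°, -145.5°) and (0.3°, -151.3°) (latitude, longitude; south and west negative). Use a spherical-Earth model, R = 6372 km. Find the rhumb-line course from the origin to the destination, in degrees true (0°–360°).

Δψ = ln[tan(π/4+φ₂/2)/tan(π/4+φ₁/2)] = -0.1737
Δλ = -0.1012 rad (taken the short way round)
course = atan2(Δλ, Δψ) = 210.23°

210.2°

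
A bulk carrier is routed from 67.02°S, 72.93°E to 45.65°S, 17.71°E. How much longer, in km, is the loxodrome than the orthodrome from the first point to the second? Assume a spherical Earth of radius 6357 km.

Great circle: cos σ = sin φ₁ sin φ₂ + cos φ₁ cos φ₂ cos Δλ,  σ = 0.6198 rad → d_gc = 3939.9 km
Rhumb line: Δψ = +0.6957, q = Δφ/Δψ = 0.5361, d_rh = R√(Δφ²+q²Δλ²) = 4051.0 km
Excess = 4051.0 − 3939.9 = 111.1 ≈ 111 km

111 km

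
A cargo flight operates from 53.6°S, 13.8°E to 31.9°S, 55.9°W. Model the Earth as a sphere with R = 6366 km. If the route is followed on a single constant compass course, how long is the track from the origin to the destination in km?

Rhumb course C = atan2(Δλ, Δψ) with Δψ = ln[tan(π/4+φ₂/2)/tan(π/4+φ₁/2)] = +0.5244, Δλ = -1.2165 → C = 293.32°
d = R·|Δφ| / |cos C| = 6366·0.37874 / 0.39585 = 6091 km

6091 km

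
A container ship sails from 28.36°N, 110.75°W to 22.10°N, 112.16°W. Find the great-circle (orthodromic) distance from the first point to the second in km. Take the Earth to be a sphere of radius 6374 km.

711 km

Haversine: a = sin²(Δφ/2)+cos φ₁ cos φ₂ sin²(Δλ/2) = 0.00310;  σ = 2·atan2(√a,√(1−a))
σ = 6.388° → d = Rσ = 6374·0.11150 = 711 km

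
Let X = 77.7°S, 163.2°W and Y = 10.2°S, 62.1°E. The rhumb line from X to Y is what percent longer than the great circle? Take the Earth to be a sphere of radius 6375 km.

Great circle: σ = 1.5452 rad → d_gc = Rσ = 9851.0 km
Rhumb: Δφ = +1.1781, Δλ = -2.3510, Δψ = +2.0490, q = Δφ/Δψ = 0.5750 → d_rh = R√(Δφ²+q²Δλ²) = 11430.9 km
Excess = (11430.9 − 9851.0) / 9851.0 = 1579.9 / 9851.0 = 16.04% ≈ 16.0%

16.0%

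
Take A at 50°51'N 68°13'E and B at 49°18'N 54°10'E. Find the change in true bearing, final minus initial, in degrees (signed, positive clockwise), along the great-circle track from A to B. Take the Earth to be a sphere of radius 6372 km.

At departure: θ₁ = atan2(sin Δλ cos φ₂, cos φ₁ sin φ₂ − sin φ₁ cos φ₂ cos Δλ) = 265.69°
At arrival: θ₂ = atan2(sin Δλ cos φ₁, −cos φ₂ sin φ₁ + sin φ₂ cos φ₁ cos Δλ) = 254.90°
Δθ = θ₂ − θ₁ = -10.8°

-10.8°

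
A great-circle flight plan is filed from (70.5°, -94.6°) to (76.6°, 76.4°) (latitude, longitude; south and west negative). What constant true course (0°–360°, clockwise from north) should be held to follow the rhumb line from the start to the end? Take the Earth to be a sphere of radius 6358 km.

Meridional parts: M(φ₁)=+1.7612, M(φ₂)=+2.1415 → ΔM = +0.3803;  Δλ = +2.9845 rad
tan C = Δλ / ΔM = +7.8477 → C = 82.74°

82.7°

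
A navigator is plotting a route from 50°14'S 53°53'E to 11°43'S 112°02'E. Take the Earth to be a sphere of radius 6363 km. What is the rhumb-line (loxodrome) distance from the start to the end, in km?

Δψ = ln[tan(π/4+φ₂/2)/tan(π/4+φ₁/2)] = +0.8111;  Δφ = +0.6722 rad,  Δλ = +1.0149 rad
q = Δφ/Δψ = 0.8288
d = R·√(Δφ² + q²Δλ²) = 6363·1.07678 = 6852 km

6852 km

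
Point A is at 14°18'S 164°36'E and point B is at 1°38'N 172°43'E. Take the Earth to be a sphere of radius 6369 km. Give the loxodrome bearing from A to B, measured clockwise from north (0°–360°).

Δψ = ln[tan(π/4+φ₂/2)/tan(π/4+φ₁/2)] = +0.2807
Δλ = +0.1417 rad (taken the short way round)
course = atan2(Δλ, Δψ) = 26.78°

26.8°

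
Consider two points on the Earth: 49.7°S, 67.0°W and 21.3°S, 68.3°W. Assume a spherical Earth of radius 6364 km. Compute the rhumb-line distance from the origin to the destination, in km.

3157 km

Rhumb course C = atan2(Δλ, Δψ) with Δψ = ln[tan(π/4+φ₂/2)/tan(π/4+φ₁/2)] = +0.6219, Δλ = -0.0227 → C = 357.91°
d = R·|Δφ| / |cos C| = 6364·0.49567 / 0.99934 = 3157 km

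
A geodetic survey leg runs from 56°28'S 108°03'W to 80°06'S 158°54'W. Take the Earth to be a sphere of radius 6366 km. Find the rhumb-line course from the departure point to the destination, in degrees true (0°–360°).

Meridional parts: M(φ₁)=-1.1997, M(φ₂)=-2.4463 → ΔM = -1.2466;  Δλ = -0.8875 rad
tan C = Δλ / ΔM = +0.7119 → C = 215.45°

215.4°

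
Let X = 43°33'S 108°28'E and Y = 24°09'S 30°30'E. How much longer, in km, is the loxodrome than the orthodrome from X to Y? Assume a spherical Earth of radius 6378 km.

Great circle: cos σ = sin φ₁ sin φ₂ + cos φ₁ cos φ₂ cos Δλ,  σ = 1.1376 rad → d_gc = 7255.7 km
Rhumb line: Δψ = +0.4115, q = Δφ/Δψ = 0.8229, d_rh = R√(Δφ²+q²Δλ²) = 7461.3 km
Excess = 7461.3 − 7255.7 = 205.6 ≈ 206 km

206 km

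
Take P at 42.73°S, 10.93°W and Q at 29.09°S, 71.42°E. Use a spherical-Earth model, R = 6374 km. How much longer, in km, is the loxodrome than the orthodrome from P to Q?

Great circle: cos σ = sin φ₁ sin φ₂ + cos φ₁ cos φ₂ cos Δλ,  σ = 1.1425 rad → d_gc = 7282.1 km
Rhumb line: Δψ = +0.2954, q = Δφ/Δψ = 0.8060, d_rh = R√(Δφ²+q²Δλ²) = 7538.3 km
Excess = 7538.3 − 7282.1 = 256.2 ≈ 256 km

256 km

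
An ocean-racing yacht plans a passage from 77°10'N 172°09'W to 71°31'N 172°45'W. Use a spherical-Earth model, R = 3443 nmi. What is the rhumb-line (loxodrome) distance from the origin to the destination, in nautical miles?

Δψ = ln[tan(π/4+φ₂/2)/tan(π/4+φ₁/2)] = -0.3694;  Δφ = -0.0986 rad,  Δλ = -0.0105 rad
q = Δφ/Δψ = 0.2670
d = R·√(Δφ² + q²Δλ²) = 3443·0.09865 = 340 nmi

340 nmi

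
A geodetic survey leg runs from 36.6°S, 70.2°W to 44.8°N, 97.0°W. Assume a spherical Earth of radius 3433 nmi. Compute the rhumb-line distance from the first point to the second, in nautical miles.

5091 nmi

Δψ = ln[tan(π/4+φ₂/2)/tan(π/4+φ₁/2)] = +1.5637;  Δφ = +1.4207 rad,  Δλ = -0.4677 rad
q = Δφ/Δψ = 0.9085
d = R·√(Δφ² + q²Δλ²) = 3433·1.48290 = 5091 nmi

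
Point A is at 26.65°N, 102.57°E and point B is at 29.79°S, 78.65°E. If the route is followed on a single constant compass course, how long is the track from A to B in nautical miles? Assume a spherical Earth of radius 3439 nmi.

Rhumb course C = atan2(Δλ, Δψ) with Δψ = ln[tan(π/4+φ₂/2)/tan(π/4+φ₁/2)] = -1.0279, Δλ = -0.4175 → C = 202.10°
d = R·|Δφ| / |cos C| = 3439·0.98506 / 0.92650 = 3656 nmi

3656 nmi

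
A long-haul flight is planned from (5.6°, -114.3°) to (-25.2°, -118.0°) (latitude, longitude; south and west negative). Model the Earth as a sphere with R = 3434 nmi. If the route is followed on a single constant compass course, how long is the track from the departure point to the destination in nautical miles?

1859 nmi

Rhumb course C = atan2(Δλ, Δψ) with Δψ = ln[tan(π/4+φ₂/2)/tan(π/4+φ₁/2)] = -0.5526, Δλ = -0.0646 → C = 186.67°
d = R·|Δφ| / |cos C| = 3434·0.53756 / 0.99324 = 1859 nmi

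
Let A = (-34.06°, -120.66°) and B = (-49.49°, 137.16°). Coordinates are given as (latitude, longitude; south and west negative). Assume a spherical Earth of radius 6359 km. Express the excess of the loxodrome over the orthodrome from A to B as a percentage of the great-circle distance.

Great circle: σ = 1.2532 rad → d_gc = Rσ = 7969.2 km
Rhumb: Δφ = -0.2693, Δλ = -1.7834, Δψ = -0.3640, q = Δφ/Δψ = 0.7399 → d_rh = R√(Δφ²+q²Δλ²) = 8563.5 km
Excess = (8563.5 − 7969.2) / 7969.2 = 594.3 / 7969.2 = 7.46% ≈ 7.5%

7.5%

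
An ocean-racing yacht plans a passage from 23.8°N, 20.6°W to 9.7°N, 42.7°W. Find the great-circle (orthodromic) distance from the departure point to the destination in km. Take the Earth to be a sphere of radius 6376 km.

2822 km

cos σ = sin φ₁ sin φ₂ + cos φ₁ cos φ₂ cos Δλ
      = sin(23.80°)sin(9.70°) + cos(23.80°)cos(9.70°)cos(-22.10°) = 0.9036
σ = 25.363° → d = Rσ = 6376·0.44267 = 2822 km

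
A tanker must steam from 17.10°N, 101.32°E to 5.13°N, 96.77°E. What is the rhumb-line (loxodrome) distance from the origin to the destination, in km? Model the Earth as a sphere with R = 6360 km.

1418 km

Δψ = ln[tan(π/4+φ₂/2)/tan(π/4+φ₁/2)] = -0.2133;  Δφ = -0.2089 rad,  Δλ = -0.0794 rad
q = Δφ/Δψ = 0.9793
d = R·√(Δφ² + q²Δλ²) = 6360·0.22292 = 1418 km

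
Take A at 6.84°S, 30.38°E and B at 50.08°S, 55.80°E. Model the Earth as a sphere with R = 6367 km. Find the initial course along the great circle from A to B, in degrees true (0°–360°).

158.3°

N = sin Δλ·cos φ₂ = +0.2755;  D = cos φ₁ sin φ₂ − sin φ₁ cos φ₂ cos Δλ = -0.6925
initial course = atan2(N, D) = 158.31°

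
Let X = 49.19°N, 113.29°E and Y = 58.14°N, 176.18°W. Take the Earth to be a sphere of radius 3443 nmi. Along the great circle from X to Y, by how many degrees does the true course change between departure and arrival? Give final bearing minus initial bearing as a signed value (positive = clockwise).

+59.5°

At departure: θ₁ = atan2(sin Δλ cos φ₂, cos φ₁ sin φ₂ − sin φ₁ cos φ₂ cos Δλ) = 49.71°
At arrival: θ₂ = atan2(sin Δλ cos φ₁, −cos φ₂ sin φ₁ + sin φ₂ cos φ₁ cos Δλ) = 109.19°
Δθ = θ₂ − θ₁ = +59.5°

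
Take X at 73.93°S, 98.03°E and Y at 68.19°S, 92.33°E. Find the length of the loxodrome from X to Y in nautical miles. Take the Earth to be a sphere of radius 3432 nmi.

361 nmi

Rhumb course C = atan2(Δλ, Δψ) with Δψ = ln[tan(π/4+φ₂/2)/tan(π/4+φ₁/2)] = +0.3110, Δλ = -0.0995 → C = 342.26°
d = R·|Δφ| / |cos C| = 3432·0.10018 / 0.95246 = 361 nmi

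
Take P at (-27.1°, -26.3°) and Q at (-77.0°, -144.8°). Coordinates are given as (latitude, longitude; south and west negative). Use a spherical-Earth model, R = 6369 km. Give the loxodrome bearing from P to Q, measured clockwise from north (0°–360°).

Meridional parts: M(φ₁)=-0.4917, M(φ₂)=-2.1721 → ΔM = -1.6804;  Δλ = -2.0682 rad
tan C = Δλ / ΔM = +1.2308 → C = 230.91°

230.9°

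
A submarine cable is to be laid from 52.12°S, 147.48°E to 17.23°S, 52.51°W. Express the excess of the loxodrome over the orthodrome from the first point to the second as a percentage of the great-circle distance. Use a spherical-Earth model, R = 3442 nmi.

Great circle: σ = 1.8937 rad → d_gc = Rσ = 6518.1 nmi
Rhumb: Δφ = +0.6089, Δλ = +2.7927, Δψ = +0.7642, q = Δφ/Δψ = 0.7968 → d_rh = R√(Δφ²+q²Δλ²) = 7941.1 nmi
Excess = (7941.1 − 6518.1) / 6518.1 = 1423.0 / 6518.1 = 21.83% ≈ 21.8%

21.8%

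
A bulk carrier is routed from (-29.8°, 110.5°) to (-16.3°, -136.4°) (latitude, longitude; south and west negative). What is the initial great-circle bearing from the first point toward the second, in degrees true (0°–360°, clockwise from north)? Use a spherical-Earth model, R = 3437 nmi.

θ = atan2( sin Δλ·cos φ₂ ,  cos φ₁ sin φ₂ − sin φ₁ cos φ₂ cos Δλ )
  = atan2(+0.8828, -0.4307) = 116.01°

116.0°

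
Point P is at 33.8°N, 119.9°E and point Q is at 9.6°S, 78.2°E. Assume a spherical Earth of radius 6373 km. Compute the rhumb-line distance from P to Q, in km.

Δψ = ln[tan(π/4+φ₂/2)/tan(π/4+φ₁/2)] = -0.7958;  Δφ = -0.7575 rad,  Δλ = -0.7278 rad
q = Δφ/Δψ = 0.9518
d = R·√(Δφ² + q²Δλ²) = 6373·1.02649 = 6542 km

6542 km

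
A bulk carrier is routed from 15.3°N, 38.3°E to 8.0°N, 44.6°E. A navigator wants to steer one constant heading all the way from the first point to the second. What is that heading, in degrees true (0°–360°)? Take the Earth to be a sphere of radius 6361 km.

139.8°

Δψ = ln[tan(π/4+φ₂/2)/tan(π/4+φ₁/2)] = -0.1302
Δλ = +0.1100 rad (taken the short way round)
course = atan2(Δλ, Δψ) = 139.82°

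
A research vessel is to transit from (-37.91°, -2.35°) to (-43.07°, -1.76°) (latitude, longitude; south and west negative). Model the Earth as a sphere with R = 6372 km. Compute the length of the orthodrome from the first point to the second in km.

Haversine: a = sin²(Δφ/2)+cos φ₁ cos φ₂ sin²(Δλ/2) = 0.00204;  σ = 2·atan2(√a,√(1−a))
σ = 5.179° → d = Rσ = 6372·0.09040 = 576 km

576 km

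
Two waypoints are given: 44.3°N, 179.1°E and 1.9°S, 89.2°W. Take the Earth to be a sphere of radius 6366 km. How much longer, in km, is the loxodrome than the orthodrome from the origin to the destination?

214 km

Great circle: cos σ = sin φ₁ sin φ₂ + cos φ₁ cos φ₂ cos Δλ,  σ = 1.6152 rad → d_gc = 10282.3 km
Rhumb line: Δψ = -0.8974, q = Δφ/Δψ = 0.8986, d_rh = R√(Δφ²+q²Δλ²) = 10496.0 km
Excess = 10496.0 − 10282.3 = 213.7 ≈ 214 km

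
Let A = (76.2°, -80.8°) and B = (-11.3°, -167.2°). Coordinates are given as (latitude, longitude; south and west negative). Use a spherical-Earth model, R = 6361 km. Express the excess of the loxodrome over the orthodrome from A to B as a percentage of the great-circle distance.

Great circle: σ = 1.7473 rad → d_gc = Rσ = 11114.7 km
Rhumb: Δφ = -1.5272, Δλ = -1.5080, Δψ = -2.3104, q = Δφ/Δψ = 0.6610 → d_rh = R√(Δφ²+q²Δλ²) = 11600.4 km
Excess = (11600.4 − 11114.7) / 11114.7 = 485.7 / 11114.7 = 4.37% ≈ 4.4%

4.4%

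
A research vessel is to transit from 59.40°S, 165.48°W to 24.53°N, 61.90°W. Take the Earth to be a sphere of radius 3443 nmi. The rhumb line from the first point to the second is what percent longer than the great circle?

2.8%

Great circle: σ = 2.0557 rad → d_gc = Rσ = 7077.6 nmi
Rhumb: Δφ = +1.4649, Δλ = +1.8078, Δψ = +1.7380, q = Δφ/Δψ = 0.8428 → d_rh = R√(Δφ²+q²Δλ²) = 7277.1 nmi
Excess = (7277.1 − 7077.6) / 7077.6 = 199.5 / 7077.6 = 2.82% ≈ 2.8%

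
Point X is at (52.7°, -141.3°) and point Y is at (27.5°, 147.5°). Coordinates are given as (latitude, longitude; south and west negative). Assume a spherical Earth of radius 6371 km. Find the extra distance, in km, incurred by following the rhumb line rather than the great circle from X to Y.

195 km

Great circle: cos σ = sin φ₁ sin φ₂ + cos φ₁ cos φ₂ cos Δλ,  σ = 0.9997 rad → d_gc = 6369.3 km
Rhumb line: Δψ = -0.5866, q = Δφ/Δψ = 0.7497, d_rh = R√(Δφ²+q²Δλ²) = 6563.9 km
Excess = 6563.9 − 6369.3 = 194.6 ≈ 195 km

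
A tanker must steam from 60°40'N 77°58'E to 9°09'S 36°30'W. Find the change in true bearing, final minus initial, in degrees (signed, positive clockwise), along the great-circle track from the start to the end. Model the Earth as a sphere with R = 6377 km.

-78.9°

Initial bearing θ₁ = atan2(sin Δλ cos φ₂, cos φ₁ sin φ₂ − sin φ₁ cos φ₂ cos Δλ) = 287.22°
Final bearing θ₂ = (initial bearing from the destination back to the start) + 180° = 208.29°
Δθ = θ₂ − θ₁ = -78.9°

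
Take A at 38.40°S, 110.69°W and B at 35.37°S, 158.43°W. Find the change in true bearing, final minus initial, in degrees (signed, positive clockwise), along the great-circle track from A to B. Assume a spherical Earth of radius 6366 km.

At departure: θ₁ = atan2(sin Δλ cos φ₂, cos φ₁ sin φ₂ − sin φ₁ cos φ₂ cos Δλ) = 259.39°
At arrival: θ₂ = atan2(sin Δλ cos φ₁, −cos φ₂ sin φ₁ + sin φ₂ cos φ₁ cos Δλ) = 289.15°
Δθ = θ₂ − θ₁ = +29.8°

+29.8°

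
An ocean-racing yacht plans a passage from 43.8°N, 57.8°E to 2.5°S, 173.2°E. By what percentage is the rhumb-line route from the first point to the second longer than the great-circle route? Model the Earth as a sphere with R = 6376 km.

Great circle: σ = 1.9172 rad → d_gc = Rσ = 12223.8 km
Rhumb: Δφ = -0.8081, Δλ = +2.0141, Δψ = -0.8957, q = Δφ/Δψ = 0.9022 → d_rh = R√(Δφ²+q²Δλ²) = 12679.8 km
Excess = (12679.8 − 12223.8) / 12223.8 = 456.0 / 12223.8 = 3.73% ≈ 3.7%

3.7%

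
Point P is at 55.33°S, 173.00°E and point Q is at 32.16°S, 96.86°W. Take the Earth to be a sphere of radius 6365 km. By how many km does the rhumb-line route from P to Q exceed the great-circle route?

Great circle: cos σ = sin φ₁ sin φ₂ + cos φ₁ cos φ₂ cos Δλ,  σ = 1.1190 rad → d_gc = 7122.3 km
Rhumb line: Δψ = +0.5710, q = Δφ/Δψ = 0.7082, d_rh = R√(Δφ²+q²Δλ²) = 7544.7 km
Excess = 7544.7 − 7122.3 = 422.4 ≈ 422 km

422 km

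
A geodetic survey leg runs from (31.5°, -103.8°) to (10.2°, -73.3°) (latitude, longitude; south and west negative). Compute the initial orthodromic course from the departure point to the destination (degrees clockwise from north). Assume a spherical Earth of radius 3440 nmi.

120.3°

N = sin Δλ·cos φ₂ = +0.4995;  D = cos φ₁ sin φ₂ − sin φ₁ cos φ₂ cos Δλ = -0.2921
initial course = atan2(N, D) = 120.32°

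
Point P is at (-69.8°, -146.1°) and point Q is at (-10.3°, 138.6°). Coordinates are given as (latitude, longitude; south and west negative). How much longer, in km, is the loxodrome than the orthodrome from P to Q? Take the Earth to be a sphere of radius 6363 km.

315 km

Great circle: cos σ = sin φ₁ sin φ₂ + cos φ₁ cos φ₂ cos Δλ,  σ = 1.3140 rad → d_gc = 8360.8 km
Rhumb line: Δψ = +1.5445, q = Δφ/Δψ = 0.6724, d_rh = R√(Δφ²+q²Δλ²) = 8676.2 km
Excess = 8676.2 − 8360.8 = 315.4 ≈ 315 km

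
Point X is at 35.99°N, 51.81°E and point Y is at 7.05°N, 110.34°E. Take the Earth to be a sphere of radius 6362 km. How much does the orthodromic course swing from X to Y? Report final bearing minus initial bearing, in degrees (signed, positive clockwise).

+24.0°

At departure: θ₁ = atan2(sin Δλ cos φ₂, cos φ₁ sin φ₂ − sin φ₁ cos φ₂ cos Δλ) = 103.62°
At arrival: θ₂ = atan2(sin Δλ cos φ₁, −cos φ₂ sin φ₁ + sin φ₂ cos φ₁ cos Δλ) = 127.59°
Δθ = θ₂ − θ₁ = +24.0°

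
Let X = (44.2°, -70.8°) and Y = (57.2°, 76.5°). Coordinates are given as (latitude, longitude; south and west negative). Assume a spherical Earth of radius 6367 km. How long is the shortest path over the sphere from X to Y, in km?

Haversine: a = sin²(Δφ/2)+cos φ₁ cos φ₂ sin²(Δλ/2) = 0.37040;  σ = 2·atan2(√a,√(1−a))
σ = 74.977° → d = Rσ = 6367·1.30859 = 8332 km

8332 km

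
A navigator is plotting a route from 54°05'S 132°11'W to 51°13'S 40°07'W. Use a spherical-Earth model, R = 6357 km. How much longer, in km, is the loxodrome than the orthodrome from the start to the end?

Great circle: cos σ = sin φ₁ sin φ₂ + cos φ₁ cos φ₂ cos Δλ,  σ = 0.9045 rad → d_gc = 5750.1 km
Rhumb line: Δψ = +0.0825, q = Δφ/Δψ = 0.6064, d_rh = R√(Δφ²+q²Δλ²) = 6202.5 km
Excess = 6202.5 − 5750.1 = 452.4 ≈ 452 km

452 km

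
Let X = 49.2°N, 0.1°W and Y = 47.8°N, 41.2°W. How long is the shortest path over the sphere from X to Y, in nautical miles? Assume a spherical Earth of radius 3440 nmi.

cos σ = sin φ₁ sin φ₂ + cos φ₁ cos φ₂ cos Δλ
      = sin(49.20°)sin(47.80°) + cos(49.20°)cos(47.80°)cos(-41.10°) = 0.8915
σ = 26.933° → d = Rσ = 3440·0.47007 = 1617 nmi

1617 nmi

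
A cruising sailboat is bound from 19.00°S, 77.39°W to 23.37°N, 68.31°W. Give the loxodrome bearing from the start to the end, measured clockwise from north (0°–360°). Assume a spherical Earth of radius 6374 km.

Δψ = ln[tan(π/4+φ₂/2)/tan(π/4+φ₁/2)] = +0.7576
Δλ = +0.1585 rad (taken the short way round)
course = atan2(Δλ, Δψ) = 11.82°

11.8°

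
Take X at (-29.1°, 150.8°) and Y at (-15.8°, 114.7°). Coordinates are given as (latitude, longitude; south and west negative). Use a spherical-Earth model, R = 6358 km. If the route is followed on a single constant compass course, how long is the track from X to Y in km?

Δψ = ln[tan(π/4+φ₂/2)/tan(π/4+φ₁/2)] = +0.2519;  Δφ = +0.2321 rad,  Δλ = -0.6301 rad
q = Δφ/Δψ = 0.9214
d = R·√(Δφ² + q²Δλ²) = 6358·0.62524 = 3975 km

3975 km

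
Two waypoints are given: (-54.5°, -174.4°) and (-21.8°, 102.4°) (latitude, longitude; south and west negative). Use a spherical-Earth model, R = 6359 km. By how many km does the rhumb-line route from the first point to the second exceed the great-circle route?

Great circle: cos σ = sin φ₁ sin φ₂ + cos φ₁ cos φ₂ cos Δλ,  σ = 1.1959 rad → d_gc = 7604.7 km
Rhumb line: Δψ = +0.7491, q = Δφ/Δψ = 0.7619, d_rh = R√(Δφ²+q²Δλ²) = 7916.1 km
Excess = 7916.1 − 7604.7 = 311.4 ≈ 311 km

311 km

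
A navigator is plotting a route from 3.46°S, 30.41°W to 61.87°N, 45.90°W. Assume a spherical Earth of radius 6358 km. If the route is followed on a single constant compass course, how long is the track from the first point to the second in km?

7375 km

Rhumb course C = atan2(Δλ, Δψ) with Δψ = ln[tan(π/4+φ₂/2)/tan(π/4+φ₁/2)] = +1.4446, Δλ = -0.2704 → C = 349.40°
d = R·|Δφ| / |cos C| = 6358·1.14022 / 0.98293 = 7375 km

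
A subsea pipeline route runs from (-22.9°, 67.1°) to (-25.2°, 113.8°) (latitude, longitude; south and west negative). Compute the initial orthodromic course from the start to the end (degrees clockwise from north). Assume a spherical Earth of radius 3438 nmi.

102.9°

N = sin Δλ·cos φ₂ = +0.6585;  D = cos φ₁ sin φ₂ − sin φ₁ cos φ₂ cos Δλ = -0.1508
initial course = atan2(N, D) = 102.89°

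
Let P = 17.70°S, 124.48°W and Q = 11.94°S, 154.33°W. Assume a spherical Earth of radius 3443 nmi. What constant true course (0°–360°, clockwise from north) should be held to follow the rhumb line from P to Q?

281.3°

Δψ = ln[tan(π/4+φ₂/2)/tan(π/4+φ₁/2)] = +0.1040
Δλ = -0.5210 rad (taken the short way round)
course = atan2(Δλ, Δψ) = 281.29°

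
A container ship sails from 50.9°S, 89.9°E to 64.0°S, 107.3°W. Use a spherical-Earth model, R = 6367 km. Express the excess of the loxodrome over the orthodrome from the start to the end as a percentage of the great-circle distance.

Great circle: σ = 1.1225 rad → d_gc = Rσ = 7147.18 km
Rhumb: Δφ = -0.2286, Δλ = +2.8414, Δψ = -0.4306, q = Δφ/Δψ = 0.5310 → d_rh = R√(Δφ²+q²Δλ²) = 9716.64 km
Excess = (9716.64 − 7147.18) / 7147.18 = 2569.46 / 7147.18 = 35.951% ≈ 36.0%

36.0%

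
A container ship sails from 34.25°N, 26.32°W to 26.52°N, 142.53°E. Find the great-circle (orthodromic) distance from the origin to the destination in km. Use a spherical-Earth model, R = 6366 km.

13146 km

cos σ = sin φ₁ sin φ₂ + cos φ₁ cos φ₂ cos Δλ
      = sin(34.25°)sin(26.52°) + cos(34.25°)cos(26.52°)cos(168.85°) = -0.4744
σ = 118.317° → d = Rσ = 6366·2.06503 = 13146 km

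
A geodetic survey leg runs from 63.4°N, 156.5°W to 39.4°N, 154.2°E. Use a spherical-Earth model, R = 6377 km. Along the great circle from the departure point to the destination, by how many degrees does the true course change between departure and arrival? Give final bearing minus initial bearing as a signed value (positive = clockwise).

Initial bearing θ₁ = atan2(sin Δλ cos φ₂, cos φ₁ sin φ₂ − sin φ₁ cos φ₂ cos Δλ) = 254.15°
Final bearing θ₂ = (initial bearing from the destination back to the start) + 180° = 213.88°
Δθ = θ₂ − θ₁ = -40.3°

-40.3°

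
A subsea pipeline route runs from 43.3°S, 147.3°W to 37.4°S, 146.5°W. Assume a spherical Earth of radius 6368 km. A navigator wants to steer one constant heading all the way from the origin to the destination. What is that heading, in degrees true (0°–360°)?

5.9°

Δψ = ln[tan(π/4+φ₂/2)/tan(π/4+φ₁/2)] = +0.1353
Δλ = +0.0140 rad (taken the short way round)
course = atan2(Δλ, Δψ) = 5.89°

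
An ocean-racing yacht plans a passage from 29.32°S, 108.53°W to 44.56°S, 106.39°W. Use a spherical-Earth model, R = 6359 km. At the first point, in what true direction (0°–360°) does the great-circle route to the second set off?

174.2°

θ = atan2( sin Δλ·cos φ₂ ,  cos φ₁ sin φ₂ − sin φ₁ cos φ₂ cos Δλ )
  = atan2(+0.0266, -0.2631) = 174.23°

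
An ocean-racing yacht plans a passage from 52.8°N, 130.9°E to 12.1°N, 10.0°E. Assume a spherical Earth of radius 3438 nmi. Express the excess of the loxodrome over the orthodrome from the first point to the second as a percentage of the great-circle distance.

8.5%

Great circle: σ = 1.7078 rad → d_gc = Rσ = 5871.6 nmi
Rhumb: Δφ = -0.7103, Δλ = -2.1101, Δψ = -0.8763, q = Δφ/Δψ = 0.8106 → d_rh = R√(Δφ²+q²Δλ²) = 6367.8 nmi
Excess = (6367.8 − 5871.6) / 5871.6 = 496.2 / 5871.6 = 8.451% ≈ 8.5%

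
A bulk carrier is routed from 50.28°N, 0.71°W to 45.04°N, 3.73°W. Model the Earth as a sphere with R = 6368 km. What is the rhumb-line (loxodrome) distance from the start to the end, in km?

625 km

Rhumb course C = atan2(Δλ, Δψ) with Δψ = ln[tan(π/4+φ₂/2)/tan(π/4+φ₁/2)] = -0.1359, Δλ = -0.0527 → C = 201.19°
d = R·|Δφ| / |cos C| = 6368·0.09146 / 0.93237 = 625 km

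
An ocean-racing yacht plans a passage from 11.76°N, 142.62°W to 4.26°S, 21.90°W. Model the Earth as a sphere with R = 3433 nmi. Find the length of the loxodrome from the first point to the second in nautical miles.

Δψ = ln[tan(π/4+φ₂/2)/tan(π/4+φ₁/2)] = -0.2811;  Δφ = -0.2796 rad,  Δλ = +2.1070 rad
q = Δφ/Δψ = 0.9946
d = R·√(Δφ² + q²Δλ²) = 3433·2.11410 = 7258 nmi

7258 nmi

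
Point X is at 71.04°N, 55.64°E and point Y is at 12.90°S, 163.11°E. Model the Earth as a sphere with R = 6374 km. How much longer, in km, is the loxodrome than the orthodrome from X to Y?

Great circle: cos σ = sin φ₁ sin φ₂ + cos φ₁ cos φ₂ cos Δλ,  σ = 1.8820 rad → d_gc = 11995.9 km
Rhumb line: Δψ = -2.0169, q = Δφ/Δψ = 0.7264, d_rh = R√(Δφ²+q²Δλ²) = 12752.1 km
Excess = 12752.1 − 11995.9 = 756.2 ≈ 756 km

756 km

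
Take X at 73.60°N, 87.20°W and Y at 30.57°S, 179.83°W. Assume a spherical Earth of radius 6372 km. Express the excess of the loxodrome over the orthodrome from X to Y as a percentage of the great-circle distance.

3.5%

Great circle: σ = 2.0933 rad → d_gc = Rσ = 13338.5 km
Rhumb: Δφ = -1.8181, Δλ = -1.6167, Δψ = -2.4981, q = Δφ/Δψ = 0.7278 → d_rh = R√(Δφ²+q²Δλ²) = 13799.5 km
Excess = (13799.5 − 13338.5) / 13338.5 = 461.0 / 13338.5 = 3.46% ≈ 3.5%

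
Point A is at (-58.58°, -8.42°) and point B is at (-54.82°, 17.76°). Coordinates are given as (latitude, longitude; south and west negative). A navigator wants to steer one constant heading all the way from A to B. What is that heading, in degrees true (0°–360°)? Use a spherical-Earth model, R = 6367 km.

75.3°

Meridional parts: M(φ₁)=-1.2684, M(φ₂)=-1.1488 → ΔM = +0.1197;  Δλ = +0.4569 rad
tan C = Δλ / ΔM = +3.8188 → C = 75.33°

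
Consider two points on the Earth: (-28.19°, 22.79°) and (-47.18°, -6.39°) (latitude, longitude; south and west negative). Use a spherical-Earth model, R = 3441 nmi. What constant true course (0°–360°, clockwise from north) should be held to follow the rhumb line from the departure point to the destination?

230.3°

Δψ = ln[tan(π/4+φ₂/2)/tan(π/4+φ₁/2)] = -0.4231
Δλ = -0.5093 rad (taken the short way round)
course = atan2(Δλ, Δψ) = 230.28°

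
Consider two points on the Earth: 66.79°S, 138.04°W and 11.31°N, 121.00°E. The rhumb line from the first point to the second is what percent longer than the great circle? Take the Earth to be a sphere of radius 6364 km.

Great circle: σ = 1.8273 rad → d_gc = Rσ = 11629.1 km
Rhumb: Δφ = +1.3631, Δλ = -1.7621, Δψ = +1.7817, q = Δφ/Δψ = 0.7651 → d_rh = R√(Δφ²+q²Δλ²) = 12200.7 km
Excess = (12200.7 − 11629.1) / 11629.1 = 571.6 / 11629.1 = 4.92% ≈ 4.9%

4.9%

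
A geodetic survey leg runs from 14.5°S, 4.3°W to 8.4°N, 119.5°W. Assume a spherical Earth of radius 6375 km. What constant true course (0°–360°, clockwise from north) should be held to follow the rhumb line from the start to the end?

281.3°

Δψ = ln[tan(π/4+φ₂/2)/tan(π/4+φ₁/2)] = +0.4030
Δλ = -2.0106 rad (taken the short way round)
course = atan2(Δλ, Δψ) = 281.33°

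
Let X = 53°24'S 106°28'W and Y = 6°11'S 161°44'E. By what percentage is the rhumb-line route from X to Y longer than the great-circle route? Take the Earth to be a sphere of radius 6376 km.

3.7%

Great circle: σ = 1.5029 rad → d_gc = Rσ = 9582.4 km
Rhumb: Δφ = +0.8241, Δλ = -1.6022, Δψ = +0.9984, q = Δφ/Δψ = 0.8254 → d_rh = R√(Δφ²+q²Δλ²) = 9935.5 km
Excess = (9935.5 − 9582.4) / 9582.4 = 353.1 / 9582.4 = 3.68% ≈ 3.7%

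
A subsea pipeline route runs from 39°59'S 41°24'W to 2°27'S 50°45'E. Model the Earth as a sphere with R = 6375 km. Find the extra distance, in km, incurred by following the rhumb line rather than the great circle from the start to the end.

202 km

Great circle: cos σ = sin φ₁ sin φ₂ + cos φ₁ cos φ₂ cos Δλ,  σ = 1.5720 rad → d_gc = 10021.8 km
Rhumb line: Δψ = +0.7198, q = Δφ/Δψ = 0.9101, d_rh = R√(Δφ²+q²Δλ²) = 10223.6 km
Excess = 10223.6 − 10021.8 = 201.8 ≈ 202 km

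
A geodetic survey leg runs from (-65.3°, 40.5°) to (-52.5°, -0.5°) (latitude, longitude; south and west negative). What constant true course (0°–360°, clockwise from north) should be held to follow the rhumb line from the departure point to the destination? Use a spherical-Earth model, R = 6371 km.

301.5°

Δψ = ln[tan(π/4+φ₂/2)/tan(π/4+φ₁/2)] = +0.4385
Δλ = -0.7156 rad (taken the short way round)
course = atan2(Δλ, Δψ) = 301.50°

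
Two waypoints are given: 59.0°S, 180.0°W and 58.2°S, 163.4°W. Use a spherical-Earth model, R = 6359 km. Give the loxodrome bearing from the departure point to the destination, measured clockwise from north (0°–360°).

Δψ = ln[tan(π/4+φ₂/2)/tan(π/4+φ₁/2)] = +0.0268
Δλ = +0.2897 rad (taken the short way round)
course = atan2(Δλ, Δψ) = 84.71°

84.7°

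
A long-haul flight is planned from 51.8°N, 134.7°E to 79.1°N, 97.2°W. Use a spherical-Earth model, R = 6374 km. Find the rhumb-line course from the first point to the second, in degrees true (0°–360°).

60.0°

Δψ = ln[tan(π/4+φ₂/2)/tan(π/4+φ₁/2)] = +1.2891
Δλ = +2.2358 rad (taken the short way round)
course = atan2(Δλ, Δψ) = 60.03°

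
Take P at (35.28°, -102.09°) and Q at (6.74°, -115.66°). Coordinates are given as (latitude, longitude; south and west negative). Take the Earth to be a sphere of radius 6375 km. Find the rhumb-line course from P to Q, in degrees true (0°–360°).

203.6°

Δψ = ln[tan(π/4+φ₂/2)/tan(π/4+φ₁/2)] = -0.5409
Δλ = -0.2368 rad (taken the short way round)
course = atan2(Δλ, Δψ) = 203.65°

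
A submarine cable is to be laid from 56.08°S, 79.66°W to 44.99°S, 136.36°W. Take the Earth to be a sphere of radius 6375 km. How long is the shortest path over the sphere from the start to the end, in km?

cos σ = sin φ₁ sin φ₂ + cos φ₁ cos φ₂ cos Δλ
      = sin(-56.08°)sin(-44.99°) + cos(-56.08°)cos(-44.99°)cos(-56.70°) = 0.8033
σ = 36.549° → d = Rσ = 6375·0.63791 = 4067 km

4067 km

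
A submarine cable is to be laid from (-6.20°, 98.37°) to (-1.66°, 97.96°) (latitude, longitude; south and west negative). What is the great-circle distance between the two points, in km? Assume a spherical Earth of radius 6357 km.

Haversine: a = sin²(Δφ/2)+cos φ₁ cos φ₂ sin²(Δλ/2) = 0.00158;  σ = 2·atan2(√a,√(1−a))
σ = 4.558° → d = Rσ = 6357·0.07956 = 506 km

506 km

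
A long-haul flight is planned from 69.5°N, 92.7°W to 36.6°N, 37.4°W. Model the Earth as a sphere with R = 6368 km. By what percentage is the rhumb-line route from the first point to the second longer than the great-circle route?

2.6%

Great circle: σ = 0.7691 rad → d_gc = Rσ = 4897.8 km
Rhumb: Δφ = -0.5742, Δλ = +0.9652, Δψ = -1.0229, q = Δφ/Δψ = 0.5613 → d_rh = R√(Δφ²+q²Δλ²) = 5027.3 km
Excess = (5027.3 − 4897.8) / 4897.8 = 129.5 / 4897.8 = 2.64% ≈ 2.6%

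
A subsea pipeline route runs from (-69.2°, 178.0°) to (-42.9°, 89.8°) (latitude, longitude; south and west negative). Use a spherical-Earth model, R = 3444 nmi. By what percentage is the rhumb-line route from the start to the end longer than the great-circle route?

7.7%

Great circle: σ = 0.8704 rad → d_gc = Rσ = 2997.6 nmi
Rhumb: Δφ = +0.4590, Δλ = -1.5394, Δψ = +0.8649, q = Δφ/Δψ = 0.5307 → d_rh = R√(Δφ²+q²Δλ²) = 3227.4 nmi
Excess = (3227.4 − 2997.6) / 2997.6 = 229.8 / 2997.6 = 7.67% ≈ 7.7%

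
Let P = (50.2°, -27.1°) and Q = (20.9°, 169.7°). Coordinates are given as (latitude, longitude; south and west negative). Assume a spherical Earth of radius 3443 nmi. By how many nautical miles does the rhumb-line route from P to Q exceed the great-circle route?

1544 nmi

Great circle: cos σ = sin φ₁ sin φ₂ + cos φ₁ cos φ₂ cos Δλ,  σ = 1.8738 rad → d_gc = 6451.52 nmi
Rhumb line: Δψ = -0.6430, q = Δφ/Δψ = 0.7953, d_rh = R√(Δφ²+q²Δλ²) = 7996.01 nmi
Excess = 7996.01 − 6451.52 = 1544.49 ≈ 1544 nmi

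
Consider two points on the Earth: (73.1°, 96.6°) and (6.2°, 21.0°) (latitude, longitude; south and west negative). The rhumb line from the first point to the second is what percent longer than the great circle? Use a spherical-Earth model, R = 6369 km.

3.8%

Great circle: σ = 1.3947 rad → d_gc = Rσ = 8882.7 km
Rhumb: Δφ = -1.1676, Δλ = -1.3195, Δψ = -1.7984, q = Δφ/Δψ = 0.6493 → d_rh = R√(Δφ²+q²Δλ²) = 9223.6 km
Excess = (9223.6 − 8882.7) / 8882.7 = 340.9 / 8882.7 = 3.84% ≈ 3.8%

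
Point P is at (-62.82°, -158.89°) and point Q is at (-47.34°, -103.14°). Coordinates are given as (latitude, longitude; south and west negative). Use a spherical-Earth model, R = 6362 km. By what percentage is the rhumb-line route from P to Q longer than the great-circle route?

2.8%

Great circle: σ = 0.5946 rad → d_gc = Rσ = 3782.6 km
Rhumb: Δφ = +0.2702, Δλ = +0.9730, Δψ = +0.4795, q = Δφ/Δψ = 0.5634 → d_rh = R√(Δφ²+q²Δλ²) = 3888.3 km
Excess = (3888.3 − 3782.6) / 3782.6 = 105.7 / 3782.6 = 2.79% ≈ 2.8%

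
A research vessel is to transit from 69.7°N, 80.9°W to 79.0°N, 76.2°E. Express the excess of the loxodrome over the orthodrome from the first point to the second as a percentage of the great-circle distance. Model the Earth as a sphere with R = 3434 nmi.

37.2%

Great circle: σ = 0.5362 rad → d_gc = Rσ = 1841.2 nmi
Rhumb: Δφ = +0.1623, Δλ = +2.7419, Δψ = +0.6202, q = Δφ/Δψ = 0.2617 → d_rh = R√(Δφ²+q²Δλ²) = 2526.5 nmi
Excess = (2526.5 − 1841.2) / 1841.2 = 685.3 / 1841.2 = 37.22% ≈ 37.2%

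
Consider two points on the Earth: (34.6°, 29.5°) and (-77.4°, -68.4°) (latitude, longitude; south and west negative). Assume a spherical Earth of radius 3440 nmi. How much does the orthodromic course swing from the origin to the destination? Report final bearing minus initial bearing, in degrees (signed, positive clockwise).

Initial bearing θ₁ = atan2(sin Δλ cos φ₂, cos φ₁ sin φ₂ − sin φ₁ cos φ₂ cos Δλ) = 195.37°
Final bearing θ₂ = (initial bearing from the destination back to the start) + 180° = 269.05°
Δθ = θ₂ − θ₁ = +73.7°

+73.7°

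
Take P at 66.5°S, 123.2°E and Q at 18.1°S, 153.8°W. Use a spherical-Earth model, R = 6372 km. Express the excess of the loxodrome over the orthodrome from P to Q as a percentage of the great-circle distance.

4.9%

Great circle: σ = 1.2333 rad → d_gc = Rσ = 7858.8 km
Rhumb: Δφ = +0.8447, Δλ = +1.4486, Δψ = +1.2489, q = Δφ/Δψ = 0.6764 → d_rh = R√(Δφ²+q²Δλ²) = 8243.4 km
Excess = (8243.4 − 7858.8) / 7858.8 = 384.6 / 7858.8 = 4.89% ≈ 4.9%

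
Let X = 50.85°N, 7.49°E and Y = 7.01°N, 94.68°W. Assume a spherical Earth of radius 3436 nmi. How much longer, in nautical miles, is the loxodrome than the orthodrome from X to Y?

251 nmi

Great circle: cos σ = sin φ₁ sin φ₂ + cos φ₁ cos φ₂ cos Δλ,  σ = 1.6083 rad → d_gc = 5526.0 nmi
Rhumb line: Δψ = -0.9113, q = Δφ/Δψ = 0.8396, d_rh = R√(Δφ²+q²Δλ²) = 5777.2 nmi
Excess = 5777.2 − 5526.0 = 251.2 ≈ 251 nmi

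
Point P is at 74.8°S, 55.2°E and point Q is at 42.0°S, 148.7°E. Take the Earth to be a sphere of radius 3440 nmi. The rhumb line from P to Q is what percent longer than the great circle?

Great circle: σ = 0.8843 rad → d_gc = Rσ = 3042.0 nmi
Rhumb: Δφ = +0.5725, Δλ = +1.6319, Δψ = +1.2050, q = Δφ/Δψ = 0.4751 → d_rh = R√(Δφ²+q²Δλ²) = 3315.2 nmi
Excess = (3315.2 − 3042.0) / 3042.0 = 273.2 / 3042.0 = 8.98% ≈ 9.0%

9.0%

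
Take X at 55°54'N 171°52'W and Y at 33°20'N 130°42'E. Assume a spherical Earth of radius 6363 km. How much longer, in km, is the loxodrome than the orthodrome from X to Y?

112 km

Great circle: cos σ = sin φ₁ sin φ₂ + cos φ₁ cos φ₂ cos Δλ,  σ = 0.7853 rad → d_gc = 4997.0 km
Rhumb line: Δψ = -0.5643, q = Δφ/Δψ = 0.6980, d_rh = R√(Δφ²+q²Δλ²) = 5109.1 km
Excess = 5109.1 − 4997.0 = 112.1 ≈ 112 km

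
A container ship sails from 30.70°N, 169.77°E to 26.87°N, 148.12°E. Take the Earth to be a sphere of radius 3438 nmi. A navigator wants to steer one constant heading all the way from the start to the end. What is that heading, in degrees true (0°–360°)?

Meridional parts: M(φ₁)=+0.5635, M(φ₂)=+0.4872 → ΔM = -0.0763;  Δλ = -0.3779 rad
tan C = Δλ / ΔM = +4.9528 → C = 258.59°

258.6°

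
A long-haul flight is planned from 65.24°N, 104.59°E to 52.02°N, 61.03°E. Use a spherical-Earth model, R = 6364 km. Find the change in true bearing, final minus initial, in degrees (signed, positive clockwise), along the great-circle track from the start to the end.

-37.9°

At departure: θ₁ = atan2(sin Δλ cos φ₂, cos φ₁ sin φ₂ − sin φ₁ cos φ₂ cos Δλ) = 259.99°
At arrival: θ₂ = atan2(sin Δλ cos φ₁, −cos φ₂ sin φ₁ + sin φ₂ cos φ₁ cos Δλ) = 222.08°
Δθ = θ₂ − θ₁ = -37.9°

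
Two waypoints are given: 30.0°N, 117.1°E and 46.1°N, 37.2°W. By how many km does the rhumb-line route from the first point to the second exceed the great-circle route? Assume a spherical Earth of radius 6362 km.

Great circle: cos σ = sin φ₁ sin φ₂ + cos φ₁ cos φ₂ cos Δλ,  σ = 1.7526 rad → d_gc = 11150.2 km
Rhumb line: Δψ = +0.3595, q = Δφ/Δψ = 0.7817, d_rh = R√(Δφ²+q²Δλ²) = 13511.3 km
Excess = 13511.3 − 11150.2 = 2361.1 ≈ 2361 km

2361 km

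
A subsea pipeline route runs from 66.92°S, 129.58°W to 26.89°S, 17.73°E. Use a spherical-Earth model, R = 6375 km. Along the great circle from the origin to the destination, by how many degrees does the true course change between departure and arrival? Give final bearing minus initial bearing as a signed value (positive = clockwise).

Initial bearing θ₁ = atan2(sin Δλ cos φ₂, cos φ₁ sin φ₂ − sin φ₁ cos φ₂ cos Δλ) = 150.97°
Final bearing θ₂ = (initial bearing from the destination back to the start) + 180° = 12.32°
Δθ = θ₂ − θ₁ = -138.7°

-138.7°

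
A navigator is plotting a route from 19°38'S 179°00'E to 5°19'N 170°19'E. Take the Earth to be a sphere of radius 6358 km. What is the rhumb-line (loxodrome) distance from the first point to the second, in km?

2927 km

Δψ = ln[tan(π/4+φ₂/2)/tan(π/4+φ₁/2)] = +0.4425;  Δφ = +0.4355 rad,  Δλ = -0.1516 rad
q = Δφ/Δψ = 0.9841
d = R·√(Δφ² + q²Δλ²) = 6358·0.46029 = 2927 km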